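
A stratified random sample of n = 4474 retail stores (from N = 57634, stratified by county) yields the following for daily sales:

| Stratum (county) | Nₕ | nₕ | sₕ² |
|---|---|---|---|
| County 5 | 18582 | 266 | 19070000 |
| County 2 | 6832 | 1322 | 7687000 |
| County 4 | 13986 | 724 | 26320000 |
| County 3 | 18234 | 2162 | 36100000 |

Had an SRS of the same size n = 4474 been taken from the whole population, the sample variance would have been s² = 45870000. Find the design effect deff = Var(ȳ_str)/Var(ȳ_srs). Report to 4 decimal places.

Var(ȳ_str) = Σ Wₕ²(1−fₕ)sₕ²/nₕ with Wₕ = Nₕ/57634:
  County 5: (18582/57634)²·(1−266/18582)·19070000/266 = 7345.7243
  County 2: (6832/57634)²·(1−1322/6832)·7687000/1322 = 65.89726
  County 4: (13986/57634)²·(1−724/13986)·26320000/724 = 2029.9827
  County 3: (18234/57634)²·(1−2162/18234)·36100000/2162 = 1473.1462
  → Var(ȳ_str) = 10914.75.
Var(ȳ_srs) = (1 − 4474/57634)·45870000/4474 = 9456.686.
deff = 10914.75 / 9456.686 = 1.1542.

1.1542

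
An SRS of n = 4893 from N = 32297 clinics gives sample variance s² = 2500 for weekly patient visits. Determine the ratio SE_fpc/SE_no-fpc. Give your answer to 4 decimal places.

f = n/N = 4893/32297 = 0.15150014.
SE_no-fpc = √(s²/n) = 0.71479647; SE_fpc = √((1−f)s²/n) = 0.65842799.
Ratio = √(1−f) = 0.92114052.

0.9211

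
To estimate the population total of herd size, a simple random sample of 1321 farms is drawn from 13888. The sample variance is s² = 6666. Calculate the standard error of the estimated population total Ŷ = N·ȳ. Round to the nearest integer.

29677

Var(Ŷ) = N²·Var(ȳ) = N²·(1 − n/N)·s²/n.
f = 1321/13888 = 0.09511809; Var(ȳ) = 0.90488191·6666/1321 = 4.5661944.
Var(Ŷ) = 13888² · 4.5661944 = 8.807118 × 10^8.
SE(Ŷ) = √(8.807118 × 10^8) = 29677.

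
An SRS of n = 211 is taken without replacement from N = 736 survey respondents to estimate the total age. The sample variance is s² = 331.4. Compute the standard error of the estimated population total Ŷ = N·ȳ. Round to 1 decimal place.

Var(Ŷ) = N²·Var(ȳ) = N²·(1 − n/N)·s²/n.
f = 211/736 = 0.28668478; Var(ȳ) = 0.71331522·331.4/211 = 1.1203444.
Var(Ŷ) = 736² · 1.1203444 = 606886.08.
SE(Ŷ) = √(606886.08) = 779.0.

779.0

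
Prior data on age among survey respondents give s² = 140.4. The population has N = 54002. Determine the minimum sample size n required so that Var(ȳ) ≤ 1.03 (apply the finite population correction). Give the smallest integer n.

136

Without fpc, n₀ = s²/D = 140.4/1.03 = 136.3107.
With fpc, (1 − n/N)·s²/n ≤ D requires n ≥ n₀/(1 + n₀/N) = 136.3107/(1 + 136.3107/54002) = 135.9675.
Rounding up, n = 136.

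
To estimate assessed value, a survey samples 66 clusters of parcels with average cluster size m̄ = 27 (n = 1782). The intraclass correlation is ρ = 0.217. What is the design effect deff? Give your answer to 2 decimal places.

deff = 1 + (27 − 1)·0.217 = 1 + 5.642 = 6.642.

6.64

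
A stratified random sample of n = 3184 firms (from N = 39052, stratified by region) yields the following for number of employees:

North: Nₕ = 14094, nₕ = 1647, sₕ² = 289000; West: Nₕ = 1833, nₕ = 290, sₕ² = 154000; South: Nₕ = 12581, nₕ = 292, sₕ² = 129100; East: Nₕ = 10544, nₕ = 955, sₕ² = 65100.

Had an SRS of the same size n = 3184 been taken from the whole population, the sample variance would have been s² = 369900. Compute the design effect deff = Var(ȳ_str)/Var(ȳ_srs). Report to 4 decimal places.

0.6608

Var(ȳ_str) = Σ Wₕ²(1−fₕ)sₕ²/nₕ with Wₕ = Nₕ/39052:
  North: (14094/39052)²·(1−1647/14094)·289000/1647 = 20.184437
  West: (1833/39052)²·(1−290/1833)·154000/290 = 0.98483744
  South: (12581/39052)²·(1−292/12581)·129100/292 = 44.821722
  East: (10544/39052)²·(1−955/10544)·65100/955 = 4.5192854
  → Var(ȳ_str) = 70.510282.
Var(ȳ_srs) = (1 − 3184/39052)·369900/3184 = 106.70264.
deff = 70.510282 / 106.70264 = 0.6608.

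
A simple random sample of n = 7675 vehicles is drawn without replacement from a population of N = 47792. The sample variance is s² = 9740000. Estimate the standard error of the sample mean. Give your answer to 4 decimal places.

Under SRS without replacement, Var(ȳ) = (1 − f)·s²/n with f = n/N = 7675/47792 = 0.16059173.
Var(ȳ) = (1 − 0.16059173)·9740000/7675 = 0.83940827·1269.0554 = 1065.2556.
SE(ȳ) = √(1065.2556) = 32.6383.

32.6383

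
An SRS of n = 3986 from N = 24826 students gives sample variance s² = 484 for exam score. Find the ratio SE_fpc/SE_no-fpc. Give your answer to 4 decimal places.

0.9162

f = n/N = 3986/24826 = 0.16055748.
SE_no-fpc = √(s²/n) = 0.34846088; SE_fpc = √((1−f)s²/n) = 0.31926368.
Ratio = √(1−f) = 0.91621096.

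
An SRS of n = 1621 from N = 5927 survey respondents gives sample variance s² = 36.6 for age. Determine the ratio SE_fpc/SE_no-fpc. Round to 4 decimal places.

f = n/N = 1621/5927 = 0.27349418.
SE_no-fpc = √(s²/n) = 0.15026196; SE_fpc = √((1−f)s²/n) = 0.12807624.
Ratio = √(1−f) = 0.85235311.

0.8524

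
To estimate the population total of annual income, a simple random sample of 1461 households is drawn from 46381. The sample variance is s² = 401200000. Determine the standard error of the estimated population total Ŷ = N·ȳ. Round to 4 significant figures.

2.392 × 10^7

Var(Ŷ) = N²·Var(ȳ) = N²·(1 − n/N)·s²/n.
f = 1461/46381 = 0.03149997; Var(ȳ) = 0.96850003·401200000/1461 = 265956.34.
Var(Ŷ) = 46381² · 265956.34 = 5.7212452 × 10^14.
SE(Ŷ) = √(5.7212452 × 10^14) = 2.392 × 10^7.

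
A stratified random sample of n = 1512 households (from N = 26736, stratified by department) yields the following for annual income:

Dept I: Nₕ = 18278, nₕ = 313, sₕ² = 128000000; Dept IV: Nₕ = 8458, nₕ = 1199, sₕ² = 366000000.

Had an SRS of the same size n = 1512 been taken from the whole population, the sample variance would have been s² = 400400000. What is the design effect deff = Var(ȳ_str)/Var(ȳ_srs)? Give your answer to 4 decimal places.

Var(ȳ_str) = Σ Wₕ²(1−fₕ)sₕ²/nₕ with Wₕ = Nₕ/26736:
  Dept I: (18278/26736)²·(1−313/18278)·128000000/313 = 187857.55
  Dept IV: (8458/26736)²·(1−1199/8458)·366000000/1199 = 26218.842
  → Var(ȳ_str) = 214076.39.
Var(ȳ_srs) = (1 − 1512/26736)·400400000/1512 = 249838.75.
deff = 214076.39 / 249838.75 = 0.8569.

0.8569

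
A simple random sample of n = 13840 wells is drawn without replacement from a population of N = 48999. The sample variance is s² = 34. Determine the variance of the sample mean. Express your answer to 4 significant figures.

0.001763

Under SRS without replacement, Var(ȳ) = (1 − f)·s²/n with f = n/N = 13840/48999 = 0.28245474.
Var(ȳ) = (1 − 0.28245474)·34/13840 = 0.71754526·0.0024566474 = 0.0017627557.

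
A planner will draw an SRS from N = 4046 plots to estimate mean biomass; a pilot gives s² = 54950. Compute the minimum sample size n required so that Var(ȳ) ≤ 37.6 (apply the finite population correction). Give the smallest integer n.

Without fpc, n₀ = s²/D = 54950/37.6 = 1461.4362.
With fpc, (1 − n/N)·s²/n ≤ D requires n ≥ n₀/(1 + n₀/N) = 1461.4362/(1 + 1461.4362/4046) = 1073.6340.
Rounding up, n = 1074.

1074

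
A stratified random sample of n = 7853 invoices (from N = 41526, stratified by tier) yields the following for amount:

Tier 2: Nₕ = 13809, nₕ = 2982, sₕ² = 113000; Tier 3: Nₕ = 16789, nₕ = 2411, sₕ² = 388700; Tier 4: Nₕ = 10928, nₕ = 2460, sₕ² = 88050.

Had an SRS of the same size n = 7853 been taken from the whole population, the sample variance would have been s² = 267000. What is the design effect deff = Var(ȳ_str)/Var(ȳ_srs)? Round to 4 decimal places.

Var(ȳ_str) = Σ Wₕ²(1−fₕ)sₕ²/nₕ with Wₕ = Nₕ/41526:
  Tier 2: (13809/41526)²·(1−2982/13809)·113000/2982 = 3.2854962
  Tier 3: (16789/41526)²·(1−2411/16789)·388700/2411 = 22.568383
  Tier 4: (10928/41526)²·(1−2460/10928)·88050/2460 = 1.920771
  → Var(ȳ_str) = 27.77465.
Var(ȳ_srs) = (1 − 7853/41526)·267000/7853 = 27.570039.
deff = 27.77465 / 27.570039 = 1.0074.

1.0074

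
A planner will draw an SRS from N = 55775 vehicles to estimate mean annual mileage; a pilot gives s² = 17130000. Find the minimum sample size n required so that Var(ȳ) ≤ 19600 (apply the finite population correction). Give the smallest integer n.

861

Without fpc, n₀ = s²/D = 17130000/19600 = 873.9796.
With fpc, (1 − n/N)·s²/n ≤ D requires n ≥ n₀/(1 + n₀/N) = 873.9796/(1 + 873.9796/55775) = 860.4959.
Rounding up, n = 861.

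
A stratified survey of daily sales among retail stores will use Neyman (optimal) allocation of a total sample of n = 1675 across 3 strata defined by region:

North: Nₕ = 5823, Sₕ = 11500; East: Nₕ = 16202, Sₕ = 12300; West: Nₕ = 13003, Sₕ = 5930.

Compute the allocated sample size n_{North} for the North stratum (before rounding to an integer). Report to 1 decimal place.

Neyman allocation: nₕ = n·NₕSₕ / Σⱼ NⱼSⱼ.
Σ NⱼSⱼ = 5823·11500 + 16202·12300 + 13003·5930 = 3.4335689 × 10^8.
n_{North} = 1675·5823·11500 / (3.4335689 × 10^8) = 326.7.

326.7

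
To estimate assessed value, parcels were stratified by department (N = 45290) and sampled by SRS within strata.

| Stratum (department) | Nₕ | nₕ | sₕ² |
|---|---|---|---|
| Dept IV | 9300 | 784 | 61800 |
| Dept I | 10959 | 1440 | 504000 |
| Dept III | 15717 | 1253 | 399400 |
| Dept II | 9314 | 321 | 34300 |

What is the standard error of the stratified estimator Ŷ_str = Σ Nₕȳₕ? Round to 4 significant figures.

Var(Ŷ_str) = Σₕ Nₕ²(1 − fₕ)sₕ²/nₕ.
Dept IV: 9300²·(1 − 784/9300)·61800/784 = 6.2429666 × 10^9.
Dept I: 10959²·(1 − 1440/10959)·504000/1440 = 3.6511552 × 10^10.
Dept III: 15717²·(1 − 1253/15717)·399400/1253 = 7.2462791 × 10^10.
Dept II: 9314²·(1 − 321/9314)·34300/321 = 8.9501418 × 10^9.
Sum = 1.2416745 × 10^11.
SE = √(1.2416745 × 10^11) = 352400.

352400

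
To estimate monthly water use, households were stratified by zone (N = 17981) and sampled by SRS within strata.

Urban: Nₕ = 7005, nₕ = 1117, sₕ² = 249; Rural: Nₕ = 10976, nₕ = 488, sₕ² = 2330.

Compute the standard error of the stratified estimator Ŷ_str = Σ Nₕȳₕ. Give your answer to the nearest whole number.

23640

Var(Ŷ_str) = Σₕ Nₕ²(1 − fₕ)sₕ²/nₕ.
Urban: 7005²·(1 − 1117/7005)·249/1117 = 9.1943729 × 10^6.
Rural: 10976²·(1 − 488/10976)·2330/488 = 5.496331 × 10^8.
Sum = 5.5882747 × 10^8.
SE = √(5.5882747 × 10^8) = 23640.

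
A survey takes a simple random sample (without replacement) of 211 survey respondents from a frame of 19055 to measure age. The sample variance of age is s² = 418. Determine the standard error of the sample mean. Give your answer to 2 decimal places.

Under SRS without replacement, Var(ȳ) = (1 − f)·s²/n with f = n/N = 211/19055 = 0.01107321.
Var(ȳ) = (1 − 0.01107321)·418/211 = 0.98892679·1.9810427 = 1.9591062.
SE(ȳ) = √(1.9591062) = 1.40.

1.40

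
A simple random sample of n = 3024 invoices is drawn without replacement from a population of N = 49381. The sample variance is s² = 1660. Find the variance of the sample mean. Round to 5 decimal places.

0.51533

Under SRS without replacement, Var(ȳ) = (1 − f)·s²/n with f = n/N = 3024/49381 = 0.06123813.
Var(ȳ) = (1 − 0.06123813)·1660/3024 = 0.93876187·0.5489418 = 0.51532563.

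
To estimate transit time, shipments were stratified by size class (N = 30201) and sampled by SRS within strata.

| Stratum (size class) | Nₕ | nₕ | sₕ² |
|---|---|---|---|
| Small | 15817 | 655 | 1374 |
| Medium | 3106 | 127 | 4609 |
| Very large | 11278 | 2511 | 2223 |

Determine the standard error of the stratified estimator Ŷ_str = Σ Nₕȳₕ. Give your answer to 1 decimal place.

Var(Ŷ_str) = Σₕ Nₕ²(1 − fₕ)sₕ²/nₕ.
Small: 15817²·(1 − 655/15817)·1374/655 = 5.0306724 × 10^8.
Medium: 3106²·(1 − 127/3106)·4609/127 = 3.3579555 × 10^8.
Very large: 11278²·(1 − 2511/11278)·2223/2511 = 8.7533813 × 10^7.
Sum = 9.263966 × 10^8.
SE = √(9.263966 × 10^8) = 30436.8.

30436.8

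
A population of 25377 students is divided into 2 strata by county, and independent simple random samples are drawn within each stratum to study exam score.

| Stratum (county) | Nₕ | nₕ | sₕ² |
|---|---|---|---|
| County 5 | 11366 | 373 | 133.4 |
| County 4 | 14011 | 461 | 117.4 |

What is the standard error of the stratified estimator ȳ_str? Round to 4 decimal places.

Var(ȳ_str) = Σₕ Wₕ²(1 − fₕ)sₕ²/nₕ with Wₕ = Nₕ/N, N = 25377.
County 5: Wₕ = 0.44788588; term = 0.44788588²·(1 − 0.03281717)·133.4/373 = 0.06938895.
County 4: Wₕ = 0.55211412; term = 0.55211412²·(1 − 0.03290272)·117.4/461 = 0.075074948.
Sum = 0.1444639.
SE = √(0.1444639) = 0.3801.

0.3801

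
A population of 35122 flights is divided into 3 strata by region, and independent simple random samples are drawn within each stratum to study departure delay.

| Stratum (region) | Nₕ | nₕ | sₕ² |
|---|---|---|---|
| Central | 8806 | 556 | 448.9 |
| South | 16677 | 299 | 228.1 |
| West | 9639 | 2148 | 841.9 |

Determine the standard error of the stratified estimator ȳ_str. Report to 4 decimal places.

0.4893

Var(ȳ_str) = Σₕ Wₕ²(1 − fₕ)sₕ²/nₕ with Wₕ = Nₕ/N, N = 35122.
Central: Wₕ = 0.25072604; term = 0.25072604²·(1 − 0.06313877)·448.9/556 = 0.04754983.
South: Wₕ = 0.47483059; term = 0.47483059²·(1 − 0.01792888)·228.1/299 = 0.16891741.
West: Wₕ = 0.27444337; term = 0.27444337²·(1 − 0.22284469)·841.9/2148 = 0.022942436.
Sum = 0.23940968.
SE = √(0.23940968) = 0.4893.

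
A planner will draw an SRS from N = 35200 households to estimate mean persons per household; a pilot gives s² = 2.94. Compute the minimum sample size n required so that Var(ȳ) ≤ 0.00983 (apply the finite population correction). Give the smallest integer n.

297

Without fpc, n₀ = s²/D = 2.94/0.00983 = 299.0844.
With fpc, (1 − n/N)·s²/n ≤ D requires n ≥ n₀/(1 + n₀/N) = 299.0844/(1 + 299.0844/35200) = 296.5646.
Rounding up, n = 297.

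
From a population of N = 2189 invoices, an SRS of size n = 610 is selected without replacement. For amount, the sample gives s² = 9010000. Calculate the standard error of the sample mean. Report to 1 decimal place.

Under SRS without replacement, Var(ȳ) = (1 − f)·s²/n with f = n/N = 610/2189 = 0.27866606.
Var(ȳ) = (1 − 0.27866606)·9010000/610 = 0.72133394·14770.492 = 10654.457.
SE(ȳ) = √(10654.457) = 103.2.

103.2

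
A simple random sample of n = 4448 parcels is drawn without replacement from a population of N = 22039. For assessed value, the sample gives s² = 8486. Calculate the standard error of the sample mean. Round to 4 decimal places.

1.2340

Under SRS without replacement, Var(ȳ) = (1 − f)·s²/n with f = n/N = 4448/22039 = 0.20182404.
Var(ȳ) = (1 − 0.20182404)·8486/4448 = 0.79817596·1.9078237 = 1.522779.
SE(ȳ) = √(1.522779) = 1.2340.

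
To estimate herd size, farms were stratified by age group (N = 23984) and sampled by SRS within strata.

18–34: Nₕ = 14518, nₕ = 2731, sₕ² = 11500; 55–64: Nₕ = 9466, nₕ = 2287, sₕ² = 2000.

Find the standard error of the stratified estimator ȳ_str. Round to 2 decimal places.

1.16

Var(ȳ_str) = Σₕ Wₕ²(1 − fₕ)sₕ²/nₕ with Wₕ = Nₕ/N, N = 23984.
18–34: Wₕ = 0.60532021; term = 0.60532021²·(1 − 0.18811131)·11500/2731 = 1.2526882.
55–64: Wₕ = 0.39467979; term = 0.39467979²·(1 − 0.24160152)·2000/2287 = 0.10331207.
Sum = 1.3560003.
SE = √(1.3560003) = 1.16.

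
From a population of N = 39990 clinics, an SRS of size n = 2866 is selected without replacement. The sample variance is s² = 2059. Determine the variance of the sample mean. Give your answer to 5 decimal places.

0.66694

Under SRS without replacement, Var(ȳ) = (1 − f)·s²/n with f = n/N = 2866/39990 = 0.07166792.
Var(ȳ) = (1 − 0.07166792)·2059/2866 = 0.92833208·0.71842289 = 0.66693502.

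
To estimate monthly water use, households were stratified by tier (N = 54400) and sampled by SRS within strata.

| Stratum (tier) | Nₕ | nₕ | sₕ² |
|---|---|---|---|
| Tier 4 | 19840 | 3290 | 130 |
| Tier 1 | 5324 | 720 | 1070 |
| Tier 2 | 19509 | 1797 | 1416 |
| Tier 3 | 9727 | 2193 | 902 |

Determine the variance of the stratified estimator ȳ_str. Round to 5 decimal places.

0.11889

Var(ȳ_str) = Σₕ Wₕ²(1 − fₕ)sₕ²/nₕ with Wₕ = Nₕ/N, N = 54400.
Tier 4: Wₕ = 0.36470588; term = 0.36470588²·(1 − 0.16582661)·130/3290 = 0.0043841895.
Tier 1: Wₕ = 0.09786765; term = 0.09786765²·(1 − 0.13523666)·1070/720 = 0.012309115.
Tier 2: Wₕ = 0.35862132; term = 0.35862132²·(1 − 0.09211133)·1416/1797 = 0.092006813.
Tier 3: Wₕ = 0.17880515; term = 0.17880515²·(1 − 0.22545492)·902/2193 = 0.010185319.
Sum = 0.11888544.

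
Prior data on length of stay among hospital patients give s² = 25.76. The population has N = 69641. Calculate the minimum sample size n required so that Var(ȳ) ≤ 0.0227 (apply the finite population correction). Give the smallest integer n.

1117

Without fpc, n₀ = s²/D = 25.76/0.0227 = 1134.8018.
With fpc, (1 − n/N)·s²/n ≤ D requires n ≥ n₀/(1 + n₀/N) = 1134.8018/(1 + 1134.8018/69641) = 1116.6067.
Rounding up, n = 1117.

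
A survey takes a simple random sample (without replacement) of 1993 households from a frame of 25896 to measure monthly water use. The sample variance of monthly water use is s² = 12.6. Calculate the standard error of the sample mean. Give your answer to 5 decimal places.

0.07639

Under SRS without replacement, Var(ȳ) = (1 − f)·s²/n with f = n/N = 1993/25896 = 0.07696169.
Var(ȳ) = (1 − 0.07696169)·12.6/1993 = 0.92303831·0.0063221274 = 0.0058355658.
SE(ȳ) = √(0.0058355658) = 0.07639.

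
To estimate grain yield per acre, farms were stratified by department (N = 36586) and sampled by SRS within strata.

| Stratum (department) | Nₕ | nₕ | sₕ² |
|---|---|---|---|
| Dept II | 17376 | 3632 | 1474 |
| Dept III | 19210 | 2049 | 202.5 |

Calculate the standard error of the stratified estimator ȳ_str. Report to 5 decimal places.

0.31104

Var(ȳ_str) = Σₕ Wₕ²(1 − fₕ)sₕ²/nₕ with Wₕ = Nₕ/N, N = 36586.
Dept II: Wₕ = 0.47493577; term = 0.47493577²·(1 − 0.20902394)·1474/3632 = 0.072407698.
Dept III: Wₕ = 0.52506423; term = 0.52506423²·(1 − 0.10666320)·202.5/2049 = 0.024340145.
Sum = 0.096747843.
SE = √(0.096747843) = 0.31104.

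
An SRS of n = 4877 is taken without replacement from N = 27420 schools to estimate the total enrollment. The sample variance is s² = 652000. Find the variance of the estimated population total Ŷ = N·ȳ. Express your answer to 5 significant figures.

8.2637 × 10^10

Var(Ŷ) = N²·Var(ȳ) = N²·(1 − n/N)·s²/n.
f = 4877/27420 = 0.17786287; Var(ȳ) = 0.82213713·652000/4877 = 109.91048.
Var(Ŷ) = 27420² · 109.91048 = 8.2636898 × 10^10.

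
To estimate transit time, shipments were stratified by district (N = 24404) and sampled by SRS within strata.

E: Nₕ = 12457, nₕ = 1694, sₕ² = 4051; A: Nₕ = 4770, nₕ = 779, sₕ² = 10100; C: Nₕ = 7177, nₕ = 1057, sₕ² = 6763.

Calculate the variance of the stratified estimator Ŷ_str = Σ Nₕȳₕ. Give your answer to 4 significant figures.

8.485 × 10^8

Var(Ŷ_str) = Σₕ Nₕ²(1 − fₕ)sₕ²/nₕ.
E: 12457²·(1 − 1694/12457)·4051/1694 = 3.2062372 × 10^8.
A: 4770²·(1 − 779/4770)·10100/779 = 2.4682209 × 10^8.
C: 7177²·(1 − 1057/7177)·6763/1057 = 2.8103394 × 10^8.
Sum = 8.4847975 × 10^8.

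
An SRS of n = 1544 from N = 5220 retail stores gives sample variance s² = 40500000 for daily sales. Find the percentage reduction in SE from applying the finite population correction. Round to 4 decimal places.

16.0825

f = n/N = 1544/5220 = 0.29578544.
SE_no-fpc = √(s²/n) = 161.95854; SE_fpc = √((1−f)s²/n) = 135.91155.
Ratio = √(1−f) = 0.83917493. Reduction = 100·(1 − 0.83917493) = 16.0825%.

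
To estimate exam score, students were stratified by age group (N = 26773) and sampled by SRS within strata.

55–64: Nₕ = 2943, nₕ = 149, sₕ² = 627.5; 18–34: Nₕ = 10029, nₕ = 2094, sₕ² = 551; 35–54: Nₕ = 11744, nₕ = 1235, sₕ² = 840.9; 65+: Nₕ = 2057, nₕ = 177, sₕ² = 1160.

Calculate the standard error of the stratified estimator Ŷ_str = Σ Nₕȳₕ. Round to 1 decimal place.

12843.2

Var(Ŷ_str) = Σₕ Nₕ²(1 − fₕ)sₕ²/nₕ.
55–64: 2943²·(1 − 149/2943)·627.5/149 = 3.4629333 × 10^7.
18–34: 10029²·(1 − 2094/10029)·551/2094 = 2.0940135 × 10^7.
35–54: 11744²·(1 − 1235/11744)·840.9/1235 = 8.403396 × 10^7.
65+: 2057²·(1 − 177/2057)·1160/177 = 2.5344099 × 10^7.
Sum = 1.6494753 × 10^8.
SE = √(1.6494753 × 10^8) = 12843.2.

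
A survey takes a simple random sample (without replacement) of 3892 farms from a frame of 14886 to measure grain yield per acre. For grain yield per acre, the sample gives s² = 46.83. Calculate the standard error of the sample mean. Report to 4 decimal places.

0.0943

Under SRS without replacement, Var(ȳ) = (1 − f)·s²/n with f = n/N = 3892/14886 = 0.26145371.
Var(ȳ) = (1 − 0.26145371)·46.83/3892 = 0.73854629·0.012032374 = 0.0088864652.
SE(ȳ) = √(0.0088864652) = 0.0943.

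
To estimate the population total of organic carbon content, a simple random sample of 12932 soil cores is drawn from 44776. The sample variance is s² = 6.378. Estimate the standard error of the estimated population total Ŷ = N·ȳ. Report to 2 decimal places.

Var(Ŷ) = N²·Var(ȳ) = N²·(1 − n/N)·s²/n.
f = 12932/44776 = 0.28881544; Var(ȳ) = 0.71118456·6.378/12932 = 3.5075279 × 10^-4.
Var(Ŷ) = 44776² · (3.5075279 × 10^-4) = 703220.82.
SE(Ŷ) = √(703220.82) = 838.58.

838.58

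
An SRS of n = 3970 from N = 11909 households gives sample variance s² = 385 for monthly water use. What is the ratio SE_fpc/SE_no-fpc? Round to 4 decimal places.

f = n/N = 3970/11909 = 0.33336132.
SE_no-fpc = √(s²/n) = 0.31141183; SE_fpc = √((1−f)s²/n) = 0.25426136.
Ratio = √(1−f) = 0.81647944.

0.8165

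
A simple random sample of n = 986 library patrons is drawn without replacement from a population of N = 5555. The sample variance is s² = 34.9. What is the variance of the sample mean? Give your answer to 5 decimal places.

0.02911

Under SRS without replacement, Var(ȳ) = (1 − f)·s²/n with f = n/N = 986/5555 = 0.17749775.
Var(ȳ) = (1 − 0.17749775)·34.9/986 = 0.82250225·0.035395538 = 0.029112909.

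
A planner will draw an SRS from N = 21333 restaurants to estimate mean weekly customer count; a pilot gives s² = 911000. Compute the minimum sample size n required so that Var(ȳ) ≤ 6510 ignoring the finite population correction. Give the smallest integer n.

140

Without fpc, n₀ = s²/D = 911000/6510 = 139.9386.
Rounding up, n = 140.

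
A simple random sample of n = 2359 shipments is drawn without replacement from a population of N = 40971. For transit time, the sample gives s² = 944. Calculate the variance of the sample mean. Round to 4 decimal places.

0.3771

Under SRS without replacement, Var(ȳ) = (1 − f)·s²/n with f = n/N = 2359/40971 = 0.05757731.
Var(ȳ) = (1 − 0.05757731)·944/2359 = 0.94242269·0.40016956 = 0.37712888.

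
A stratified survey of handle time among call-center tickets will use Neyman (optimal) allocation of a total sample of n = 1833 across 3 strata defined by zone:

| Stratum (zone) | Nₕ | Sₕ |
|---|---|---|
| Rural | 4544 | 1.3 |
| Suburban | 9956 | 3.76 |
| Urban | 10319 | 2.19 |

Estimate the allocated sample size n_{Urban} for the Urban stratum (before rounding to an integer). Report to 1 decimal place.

Neyman allocation: nₕ = n·NₕSₕ / Σⱼ NⱼSⱼ.
Σ NⱼSⱼ = 4544·1.3 + 9956·3.76 + 10319·2.19 = 65940.37.
n_{Urban} = 1833·10319·2.19 / 65940.37 = 628.2.

628.2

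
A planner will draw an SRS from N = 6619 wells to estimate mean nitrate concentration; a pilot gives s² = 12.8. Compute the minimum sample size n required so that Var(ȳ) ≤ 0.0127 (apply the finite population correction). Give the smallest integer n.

Without fpc, n₀ = s²/D = 12.8/0.0127 = 1007.8740.
With fpc, (1 − n/N)·s²/n ≤ D requires n ≥ n₀/(1 + n₀/N) = 1007.8740/(1 + 1007.8740/6619) = 874.6858.
Rounding up, n = 875.

875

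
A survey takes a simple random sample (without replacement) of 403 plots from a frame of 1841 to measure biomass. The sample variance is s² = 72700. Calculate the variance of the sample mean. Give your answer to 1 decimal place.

Under SRS without replacement, Var(ȳ) = (1 − f)·s²/n with f = n/N = 403/1841 = 0.21890277.
Var(ȳ) = (1 − 0.21890277)·72700/403 = 0.78109723·180.39702 = 140.90761.

140.9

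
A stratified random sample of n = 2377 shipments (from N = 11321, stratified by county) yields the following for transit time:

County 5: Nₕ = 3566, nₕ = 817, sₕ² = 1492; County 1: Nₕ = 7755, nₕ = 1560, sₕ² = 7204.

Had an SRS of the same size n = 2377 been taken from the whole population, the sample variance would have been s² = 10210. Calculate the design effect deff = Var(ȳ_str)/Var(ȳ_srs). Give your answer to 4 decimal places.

Var(ȳ_str) = Σ Wₕ²(1−fₕ)sₕ²/nₕ with Wₕ = Nₕ/11321:
  County 5: (3566/11321)²·(1−817/3566)·1492/817 = 0.13967969
  County 1: (7755/11321)²·(1−1560/7755)·7204/1560 = 1.7310222
  → Var(ȳ_str) = 1.8707019.
Var(ȳ_srs) = (1 − 2377/11321)·10210/2377 = 3.3934665.
deff = 1.8707019 / 3.3934665 = 0.5513.

0.5513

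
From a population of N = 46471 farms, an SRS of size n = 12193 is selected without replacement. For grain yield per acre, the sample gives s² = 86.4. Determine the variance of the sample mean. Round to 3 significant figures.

Under SRS without replacement, Var(ȳ) = (1 − f)·s²/n with f = n/N = 12193/46471 = 0.26237869.
Var(ȳ) = (1 − 0.26237869)·86.4/12193 = 0.73762131·0.007086033 = 0.0052268089.

0.00523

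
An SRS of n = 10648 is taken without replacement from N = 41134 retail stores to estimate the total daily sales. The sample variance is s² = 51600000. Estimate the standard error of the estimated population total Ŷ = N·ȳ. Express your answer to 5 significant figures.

2.4651 × 10^6

Var(Ŷ) = N²·Var(ȳ) = N²·(1 − n/N)·s²/n.
f = 10648/41134 = 0.25886128; Var(ȳ) = 0.74113872·51600000/10648 = 3591.5437.
Var(Ŷ) = 41134² · 3591.5437 = 6.0769133 × 10^12.
SE(Ŷ) = √(6.0769133 × 10^12) = 2.4651 × 10^6.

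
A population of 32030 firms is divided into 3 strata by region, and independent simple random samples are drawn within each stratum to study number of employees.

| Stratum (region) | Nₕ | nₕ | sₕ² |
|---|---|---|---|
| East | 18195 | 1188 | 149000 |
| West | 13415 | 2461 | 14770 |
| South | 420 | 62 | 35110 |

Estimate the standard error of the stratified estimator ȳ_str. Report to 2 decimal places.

6.23

Var(ȳ_str) = Σₕ Wₕ²(1 − fₕ)sₕ²/nₕ with Wₕ = Nₕ/N, N = 32030.
East: Wₕ = 0.56806119; term = 0.56806119²·(1 − 0.06529266)·149000/1188 = 37.829946.
West: Wₕ = 0.41882610; term = 0.41882610²·(1 − 0.18345136)·14770/2461 = 0.85964357.
South: Wₕ = 0.01311271; term = 0.01311271²·(1 − 0.14761905)·35110/62 = 0.08299608.
Sum = 38.772586.
SE = √(38.772586) = 6.23.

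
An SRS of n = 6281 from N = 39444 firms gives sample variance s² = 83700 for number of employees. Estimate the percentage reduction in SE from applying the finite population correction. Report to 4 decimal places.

f = n/N = 6281/39444 = 0.15923841.
SE_no-fpc = √(s²/n) = 3.6504662; SE_fpc = √((1−f)s²/n) = 3.3472239.
Ratio = √(1−f) = 0.91693052. Reduction = 100·(1 − 0.91693052) = 8.3069%.

8.3069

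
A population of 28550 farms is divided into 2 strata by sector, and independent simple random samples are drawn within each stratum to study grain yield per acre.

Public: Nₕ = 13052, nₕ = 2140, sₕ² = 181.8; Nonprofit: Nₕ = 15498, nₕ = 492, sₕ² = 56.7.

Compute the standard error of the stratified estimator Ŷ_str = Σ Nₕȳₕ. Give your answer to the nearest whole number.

Var(Ŷ_str) = Σₕ Nₕ²(1 − fₕ)sₕ²/nₕ.
Public: 13052²·(1 − 2140/13052)·181.8/2140 = 1.2099336 × 10^7.
Nonprofit: 15498²·(1 − 492/15498)·56.7/492 = 2.6801466 × 10^7.
Sum = 3.8900802 × 10^7.
SE = √(3.8900802 × 10^7) = 6237.

6237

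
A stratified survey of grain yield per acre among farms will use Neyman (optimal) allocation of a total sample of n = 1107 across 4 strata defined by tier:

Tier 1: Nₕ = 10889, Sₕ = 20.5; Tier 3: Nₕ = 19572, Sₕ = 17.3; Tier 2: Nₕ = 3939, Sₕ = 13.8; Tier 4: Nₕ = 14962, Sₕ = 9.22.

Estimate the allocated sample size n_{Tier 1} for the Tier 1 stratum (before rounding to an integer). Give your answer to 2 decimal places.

327.68

Neyman allocation: nₕ = n·NₕSₕ / Σⱼ NⱼSⱼ.
Σ NⱼSⱼ = 10889·20.5 + 19572·17.3 + 3939·13.8 + 14962·9.22 = 754127.94.
n_{Tier 1} = 1107·10889·20.5 / 754127.94 = 327.68.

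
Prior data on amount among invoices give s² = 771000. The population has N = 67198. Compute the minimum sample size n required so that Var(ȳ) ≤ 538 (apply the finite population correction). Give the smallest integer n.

Without fpc, n₀ = s²/D = 771000/538 = 1433.0855.
With fpc, (1 − n/N)·s²/n ≤ D requires n ≥ n₀/(1 + n₀/N) = 1433.0855/(1 + 1433.0855/67198) = 1403.1612.
Rounding up, n = 1404.

1404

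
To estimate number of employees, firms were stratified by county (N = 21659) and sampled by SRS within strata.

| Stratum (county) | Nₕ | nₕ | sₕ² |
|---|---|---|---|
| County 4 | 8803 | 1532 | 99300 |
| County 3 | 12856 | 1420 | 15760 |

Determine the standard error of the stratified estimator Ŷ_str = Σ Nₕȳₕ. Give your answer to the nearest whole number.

Var(Ŷ_str) = Σₕ Nₕ²(1 − fₕ)sₕ²/nₕ.
County 4: 8803²·(1 − 1532/8803)·99300/1532 = 4.1487315 × 10^9.
County 3: 12856²·(1 − 1420/12856)·15760/1420 = 1.6317284 × 10^9.
Sum = 5.7804599 × 10^9.
SE = √(5.7804599 × 10^9) = 76029.

76029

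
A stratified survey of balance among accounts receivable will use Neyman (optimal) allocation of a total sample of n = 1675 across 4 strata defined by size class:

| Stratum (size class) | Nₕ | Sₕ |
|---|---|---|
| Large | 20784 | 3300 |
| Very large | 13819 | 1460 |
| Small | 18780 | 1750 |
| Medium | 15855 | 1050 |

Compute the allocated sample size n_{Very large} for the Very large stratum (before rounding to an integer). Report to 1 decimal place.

244.4

Neyman allocation: nₕ = n·NₕSₕ / Σⱼ NⱼSⱼ.
Σ NⱼSⱼ = 20784·3300 + 13819·1460 + 18780·1750 + 15855·1050 = 1.3827569 × 10^8.
n_{Very large} = 1675·13819·1460 / (1.3827569 × 10^8) = 244.4.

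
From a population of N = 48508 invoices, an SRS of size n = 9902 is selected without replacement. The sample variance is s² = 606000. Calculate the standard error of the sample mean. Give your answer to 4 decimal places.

Under SRS without replacement, Var(ȳ) = (1 − f)·s²/n with f = n/N = 9902/48508 = 0.20413128.
Var(ȳ) = (1 − 0.20413128)·606000/9902 = 0.79586872·61.199758 = 48.706973.
SE(ȳ) = √(48.706973) = 6.9790.

6.9790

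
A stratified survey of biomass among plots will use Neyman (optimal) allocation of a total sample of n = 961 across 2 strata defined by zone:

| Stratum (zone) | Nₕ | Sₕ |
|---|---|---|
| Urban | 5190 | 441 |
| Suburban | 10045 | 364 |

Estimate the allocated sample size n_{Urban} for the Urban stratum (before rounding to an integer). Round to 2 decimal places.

369.97

Neyman allocation: nₕ = n·NₕSₕ / Σⱼ NⱼSⱼ.
Σ NⱼSⱼ = 5190·441 + 10045·364 = 5.94517 × 10^6.
n_{Urban} = 961·5190·441 / (5.94517 × 10^6) = 369.97.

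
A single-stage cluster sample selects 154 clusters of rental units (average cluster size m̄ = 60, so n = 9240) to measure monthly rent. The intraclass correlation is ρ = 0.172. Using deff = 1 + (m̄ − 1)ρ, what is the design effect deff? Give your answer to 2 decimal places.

deff = 1 + (60 − 1)·0.172 = 1 + 10.148 = 11.148.

11.15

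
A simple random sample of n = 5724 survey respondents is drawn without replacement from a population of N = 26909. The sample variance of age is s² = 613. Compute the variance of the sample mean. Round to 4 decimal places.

Under SRS without replacement, Var(ȳ) = (1 − f)·s²/n with f = n/N = 5724/26909 = 0.21271693.
Var(ȳ) = (1 − 0.21271693)·613/5724 = 0.78728307·0.10709294 = 0.08431246.

0.0843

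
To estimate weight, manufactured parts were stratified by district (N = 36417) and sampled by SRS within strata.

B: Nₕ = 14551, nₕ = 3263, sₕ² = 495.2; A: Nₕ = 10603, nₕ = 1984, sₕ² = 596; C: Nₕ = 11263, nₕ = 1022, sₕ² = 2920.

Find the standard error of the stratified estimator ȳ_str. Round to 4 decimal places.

Var(ȳ_str) = Σₕ Wₕ²(1 − fₕ)sₕ²/nₕ with Wₕ = Nₕ/N, N = 36417.
B: Wₕ = 0.39956614; term = 0.39956614²·(1 − 0.22424576)·495.2/3263 = 0.018795984.
A: Wₕ = 0.29115523; term = 0.29115523²·(1 − 0.18711685)·596/1984 = 0.020700551.
C: Wₕ = 0.30927863; term = 0.30927863²·(1 − 0.09073959)·2920/1022 = 0.24849638.
Sum = 0.28799292.
SE = √(0.28799292) = 0.5366.

0.5366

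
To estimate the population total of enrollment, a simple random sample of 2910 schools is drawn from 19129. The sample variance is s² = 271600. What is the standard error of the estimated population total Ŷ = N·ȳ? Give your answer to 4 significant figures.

170200

Var(Ŷ) = N²·Var(ȳ) = N²·(1 − n/N)·s²/n.
f = 2910/19129 = 0.15212505; Var(ȳ) = 0.84787495·271600/2910 = 79.134996.
Var(Ŷ) = 19129² · 79.134996 = 2.895697 × 10^10.
SE(Ŷ) = √(2.895697 × 10^10) = 170200.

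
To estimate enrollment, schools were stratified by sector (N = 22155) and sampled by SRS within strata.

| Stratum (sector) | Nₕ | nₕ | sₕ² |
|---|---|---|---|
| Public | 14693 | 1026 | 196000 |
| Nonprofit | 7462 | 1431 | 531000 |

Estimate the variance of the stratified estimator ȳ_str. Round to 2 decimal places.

112.18

Var(ȳ_str) = Σₕ Wₕ²(1 − fₕ)sₕ²/nₕ with Wₕ = Nₕ/N, N = 22155.
Public: Wₕ = 0.66319115; term = 0.66319115²·(1 − 0.06982917)·196000/1026 = 78.15358.
Nonprofit: Wₕ = 0.33680885; term = 0.33680885²·(1 − 0.19177164)·531000/1431 = 34.021695.
Sum = 112.17528.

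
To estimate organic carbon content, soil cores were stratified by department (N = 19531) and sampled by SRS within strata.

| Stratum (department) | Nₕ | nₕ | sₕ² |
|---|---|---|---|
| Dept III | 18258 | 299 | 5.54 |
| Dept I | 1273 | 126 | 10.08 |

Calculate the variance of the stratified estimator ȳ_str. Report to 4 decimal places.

Var(ȳ_str) = Σₕ Wₕ²(1 − fₕ)sₕ²/nₕ with Wₕ = Nₕ/N, N = 19531.
Dept III: Wₕ = 0.93482157; term = 0.93482157²·(1 − 0.01637638)·5.54/299 = 0.01592667.
Dept I: Wₕ = 0.06517843; term = 0.06517843²·(1 − 0.09897879)·10.08/126 = 3.062195 × 10^-4.
Sum = 0.01623289.

0.0162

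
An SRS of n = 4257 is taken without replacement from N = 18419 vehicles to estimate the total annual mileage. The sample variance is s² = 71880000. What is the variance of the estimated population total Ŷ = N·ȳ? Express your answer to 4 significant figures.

Var(Ŷ) = N²·Var(ȳ) = N²·(1 − n/N)·s²/n.
f = 4257/18419 = 0.23112004; Var(ȳ) = 0.76887996·71880000/4257 = 12982.638.
Var(Ŷ) = 18419² · 12982.638 = 4.4044841 × 10^12.

4.404 × 10^12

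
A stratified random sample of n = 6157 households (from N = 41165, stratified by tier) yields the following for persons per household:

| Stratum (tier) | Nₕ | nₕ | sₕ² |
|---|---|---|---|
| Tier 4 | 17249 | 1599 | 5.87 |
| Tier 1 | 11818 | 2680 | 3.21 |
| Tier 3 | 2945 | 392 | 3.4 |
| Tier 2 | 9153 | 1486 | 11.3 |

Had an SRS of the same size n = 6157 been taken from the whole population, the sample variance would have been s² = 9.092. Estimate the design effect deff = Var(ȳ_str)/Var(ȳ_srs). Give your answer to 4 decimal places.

Var(ȳ_str) = Σ Wₕ²(1−fₕ)sₕ²/nₕ with Wₕ = Nₕ/41165:
  Tier 4: (17249/41165)²·(1−1599/17249)·5.87/1599 = 5.8480579 × 10^-4
  Tier 1: (11818/41165)²·(1−2680/11818)·3.21/2680 = 7.6332439 × 10^-5
  Tier 3: (2945/41165)²·(1−392/2945)·3.4/392 = 3.8483337 × 10^-5
  Tier 2: (9153/41165)²·(1−1486/9153)·11.3/1486 = 3.1491426 × 10^-4
  → Var(ȳ_str) = 0.0010145358.
Var(ȳ_srs) = (1 − 6157/41165)·9.092/6157 = 0.001255826.
deff = 0.0010145358 / 0.001255826 = 0.8079.

0.8079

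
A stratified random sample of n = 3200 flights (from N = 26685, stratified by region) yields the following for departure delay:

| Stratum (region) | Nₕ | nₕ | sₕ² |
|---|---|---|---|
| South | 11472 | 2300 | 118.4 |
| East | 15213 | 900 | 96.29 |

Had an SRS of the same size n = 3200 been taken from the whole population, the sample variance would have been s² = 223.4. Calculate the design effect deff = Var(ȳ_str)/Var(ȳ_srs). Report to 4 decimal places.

Var(ȳ_str) = Σ Wₕ²(1−fₕ)sₕ²/nₕ with Wₕ = Nₕ/26685:
  South: (11472/26685)²·(1−2300/11472)·118.4/2300 = 0.007606636
  East: (15213/26685)²·(1−900/15213)·96.29/900 = 0.032715217
  → Var(ȳ_str) = 0.040321853.
Var(ȳ_srs) = (1 − 3200/26685)·223.4/3200 = 0.061440756.
deff = 0.040321853 / 0.061440756 = 0.6563.

0.6563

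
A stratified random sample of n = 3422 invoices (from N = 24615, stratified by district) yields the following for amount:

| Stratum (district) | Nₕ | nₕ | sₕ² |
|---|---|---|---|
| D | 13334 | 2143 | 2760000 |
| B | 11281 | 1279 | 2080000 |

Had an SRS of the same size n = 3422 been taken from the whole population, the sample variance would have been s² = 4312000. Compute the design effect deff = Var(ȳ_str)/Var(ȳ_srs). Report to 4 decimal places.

Var(ȳ_str) = Σ Wₕ²(1−fₕ)sₕ²/nₕ with Wₕ = Nₕ/24615:
  D: (13334/24615)²·(1−2143/13334)·2760000/2143 = 317.18787
  B: (11281/24615)²·(1−1279/11281)·2080000/1279 = 302.84999
  → Var(ȳ_str) = 620.03786.
Var(ȳ_srs) = (1 − 3422/24615)·4312000/3422 = 1084.9041.
deff = 620.03786 / 1084.9041 = 0.5715.

0.5715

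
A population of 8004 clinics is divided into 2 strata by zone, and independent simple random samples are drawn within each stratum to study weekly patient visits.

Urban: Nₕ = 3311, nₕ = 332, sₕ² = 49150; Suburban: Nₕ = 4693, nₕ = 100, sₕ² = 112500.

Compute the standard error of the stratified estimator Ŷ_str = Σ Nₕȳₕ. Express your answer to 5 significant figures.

Var(Ŷ_str) = Σₕ Nₕ²(1 − fₕ)sₕ²/nₕ.
Urban: 3311²·(1 − 332/3311)·49150/332 = 1.4602093 × 10^9.
Suburban: 4693²·(1 − 100/4693)·112500/100 = 2.4249318 × 10^10.
Sum = 2.5709527 × 10^10.
SE = √(2.5709527 × 10^10) = 160340.

160340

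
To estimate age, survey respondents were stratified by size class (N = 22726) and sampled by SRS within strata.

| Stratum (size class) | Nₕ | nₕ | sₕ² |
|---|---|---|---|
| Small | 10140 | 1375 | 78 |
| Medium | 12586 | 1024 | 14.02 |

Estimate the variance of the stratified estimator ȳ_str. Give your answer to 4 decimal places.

Var(ȳ_str) = Σₕ Wₕ²(1 − fₕ)sₕ²/nₕ with Wₕ = Nₕ/N, N = 22726.
Small: Wₕ = 0.44618499; term = 0.44618499²·(1 − 0.13560158)·78/1375 = 0.0097619319.
Medium: Wₕ = 0.55381501; term = 0.55381501²·(1 − 0.08136024)·14.02/1024 = 0.0038576493.
Sum = 0.013619581.

0.0136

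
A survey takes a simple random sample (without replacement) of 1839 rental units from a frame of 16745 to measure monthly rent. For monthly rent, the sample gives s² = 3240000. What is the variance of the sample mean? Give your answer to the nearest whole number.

1568

Under SRS without replacement, Var(ȳ) = (1 − f)·s²/n with f = n/N = 1839/16745 = 0.10982383.
Var(ȳ) = (1 − 0.10982383)·3240000/1839 = 0.89017617·1761.8271 = 1568.3365.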